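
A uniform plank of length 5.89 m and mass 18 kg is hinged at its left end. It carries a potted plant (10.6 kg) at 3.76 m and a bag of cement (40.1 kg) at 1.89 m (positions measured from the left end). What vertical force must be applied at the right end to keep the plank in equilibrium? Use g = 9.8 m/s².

About the left end:
Beam weight: 18 × 9.8 = 176.4 N down at 2.945 m → arm 2.945 m, τ = 176.4 × 2.945 = 519.5 N·m clockwise.
Potted plant: 10.6 × 9.8 = 103.9 N down at 3.76 m → arm 3.76 m, τ = 103.9 × 3.76 = 390.7 N·m clockwise.
Bag of cement: 40.1 × 9.8 = 393 N down at 1.89 m → arm 1.89 m, τ = 393 × 1.89 = 742.8 N·m clockwise.
Net moment of the loads = 1653 N·m clockwise.
The upward force F acts at the right end, arm 5.89 m, giving F × 5.89 counterclockwise.
Setting net torque to zero: F × 5.89 = 1653 → F = 1653 / 5.89 = 281 N.

F ≈ 281 N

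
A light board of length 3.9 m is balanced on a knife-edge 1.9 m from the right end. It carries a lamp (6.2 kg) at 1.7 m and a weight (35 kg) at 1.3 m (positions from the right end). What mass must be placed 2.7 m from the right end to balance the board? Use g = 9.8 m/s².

m ≈ 27.8 kg

Choose the knife-edge (at 1.9 m from the right end) as the axis so the support reaction has zero arm there.
Lamp: 6.2 × 9.8 = 60.76 N down at 1.7 m → arm 0.2 m, τ = 60.76 × 0.2 = 12.15 N·m clockwise.
Weight: 35 × 9.8 = 343 N down at 1.3 m → arm 0.6 m, τ = 343 × 0.6 = 205.8 N·m clockwise.
Net moment of known loads = 218 N·m clockwise.
An unknown mass m at 2.7 m has arm 0.8 m; its moment is m·g·0.8 counterclockwise.
For rotational equilibrium, m × 9.8 × 0.8 = 218, so m = 218 / (9.8 × 0.8) = 27.8 kg.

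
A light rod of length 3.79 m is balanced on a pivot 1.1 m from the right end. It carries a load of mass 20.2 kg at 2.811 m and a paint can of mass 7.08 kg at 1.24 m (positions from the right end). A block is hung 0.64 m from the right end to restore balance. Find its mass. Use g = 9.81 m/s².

Sum moments about the pivot (at 1.1 m from the right end) (the support reaction has zero arm there).
Load: 20.2 × 9.81 = 198.2 N down at 2.811 m → arm 1.711 m, τ = 198.2 × 1.711 = 339.1 N·m counterclockwise.
Paint can: 7.08 × 9.81 = 69.45 N down at 1.24 m → arm 0.14 m, τ = 69.45 × 0.14 = 9.723 N·m counterclockwise.
Net moment of known loads = 348.8 N·m counterclockwise.
An unknown mass m at 0.64 m has arm 0.46 m; its moment is m·g·0.46 clockwise.
Στ = 0 ⇒ m × 9.81 × 0.46 = 348.8 ⇒ m = 348.8 / (9.81 × 0.46) = 77.3 kg.

m ≈ 77.3 kg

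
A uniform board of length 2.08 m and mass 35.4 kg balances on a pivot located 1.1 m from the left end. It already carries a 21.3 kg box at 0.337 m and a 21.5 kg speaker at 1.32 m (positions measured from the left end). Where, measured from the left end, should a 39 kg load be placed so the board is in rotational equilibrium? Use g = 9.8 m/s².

Take moments about the pivot (at 1.1 m from the left end).
Beam weight: 35.4 × 9.8 = 346.9 N down at 1.04 m → arm 0.06 m, τ = 346.9 × 0.06 = 20.81 N·m counterclockwise.
Box: 21.3 × 9.8 = 208.7 N down at 0.337 m → arm 0.763 m, τ = 208.7 × 0.763 = 159.2 N·m counterclockwise.
Speaker: 21.5 × 9.8 = 210.7 N down at 1.32 m → arm 0.22 m, τ = 210.7 × 0.22 = 46.35 N·m clockwise.
Net moment of existing loads = 133.7 N·m counterclockwise.
The load weighs 39 × 9.8 = 382.2 N and must supply an equal clockwise moment, so its lever arm about the pivot is 133.7 / 382.2 = 0.35 m.
That puts it at 1.1 + 0.35 = 1.45 m from the left end.

x ≈ 1.45 m from the left end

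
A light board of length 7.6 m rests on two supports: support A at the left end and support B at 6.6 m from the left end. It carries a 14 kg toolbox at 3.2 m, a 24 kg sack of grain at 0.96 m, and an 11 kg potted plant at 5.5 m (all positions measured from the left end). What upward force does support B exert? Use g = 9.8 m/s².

Take moments about support A.
Toolbox: 14 × 9.8 = 137.2 N down at 3.2 m → arm 3.2 m, τ = 137.2 × 3.2 = 439 N·m clockwise.
Sack of grain: 24 × 9.8 = 235.2 N down at 0.96 m → arm 0.96 m, τ = 235.2 × 0.96 = 225.8 N·m clockwise.
Potted plant: 11 × 9.8 = 107.8 N down at 5.5 m → arm 5.5 m, τ = 107.8 × 5.5 = 592.9 N·m clockwise.
Net load moment about support A = 1258 N·m clockwise.
Reaction R at support B is upward at 6.6 m, arm 6.6 m → moment R × 6.6 counterclockwise.
Στ = 0 ⇒ R × 6.6 = 1258 ⇒ R = 191 N.

R_B ≈ 191 N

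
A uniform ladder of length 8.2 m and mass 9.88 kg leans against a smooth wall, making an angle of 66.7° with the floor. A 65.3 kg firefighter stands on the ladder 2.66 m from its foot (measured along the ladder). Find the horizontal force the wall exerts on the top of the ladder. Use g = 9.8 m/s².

Take moments about the foot of the ladder.
Ladder weight 9.88×9.8 = 96.82 N acts at 4.1 m along the ladder; its horizontal arm is 4.1·cos66.7° = 1.622 m → τ = 157 N·m clockwise.
Firefighter: 65.3×9.8 = 639.9 N at 2.66 m → arm 1.052 m → τ = 673.2 N·m clockwise.
Wall normal N acts horizontally at the top; its moment arm is the height L sinθ = 8.2·sin66.7° = 7.531 m, counterclockwise.
Στ = 0 ⇒ N × 7.531 = 830.2 ⇒ N = 110 N.

N_wall ≈ 110 N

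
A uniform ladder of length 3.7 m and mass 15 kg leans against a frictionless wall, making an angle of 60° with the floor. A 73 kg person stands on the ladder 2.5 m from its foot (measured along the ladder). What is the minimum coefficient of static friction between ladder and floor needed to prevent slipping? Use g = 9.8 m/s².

Taking torques about the foot of the ladder:
Ladder weight 15×9.8 = 147 N acts at 1.85 m along the ladder; its horizontal arm is 1.85·cos60° = 0.925 m → τ = 136 N·m clockwise.
Person: 73×9.8 = 715.4 N at 2.5 m → arm 1.25 m → τ = 894.2 N·m clockwise.
Wall normal N acts horizontally at the top; its moment arm is the height L sinθ = 3.7·sin60° = 3.204 m, counterclockwise.
Setting net torque to zero: N × 3.204 = 1030 → N = 321.5 N.
ΣFx = 0 ⇒ f = N_wall = 321.5 N. ΣFy = 0 ⇒ N_floor = 862.4 N.
μ_min = f / N_floor = 321.5 / 862.4 = 0.373.

μ_min ≈ 0.373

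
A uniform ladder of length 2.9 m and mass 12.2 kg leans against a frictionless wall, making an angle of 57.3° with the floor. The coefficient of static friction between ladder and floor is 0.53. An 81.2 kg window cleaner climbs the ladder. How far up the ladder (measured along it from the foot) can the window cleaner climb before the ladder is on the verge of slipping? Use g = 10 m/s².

Choose the foot of the ladder as the axis so the floor normal and friction both act there and drop out.
Ladder weight 12.2×10 = 122 N acts at 1.45 m along the ladder; its horizontal arm is 1.45·cos57.3° = 0.7833 m → τ = 95.56 N·m clockwise.
Window cleaner weight 81.2×10 = 812 N at distance d → arm d·cos57.3° → τ = 812·d·0.5402 clockwise.
Wall normal N at the top has arm L sinθ = 2.44 m counterclockwise, so Στ = 0 gives N·2.44 = 95.56 + 438.6·d.
ΣFy = 0 ⇒ N_floor = 934 N, so the maximum friction is μ_s·N_floor = 0.53×934 = 495 N. ΣFx = 0 ⇒ N_wall = f, so at the slipping point N = 495 N.
Substituting: 495×2.44 = 95.56 + 438.6·d ⇒ d = (1208 − 95.56) / 438.6 = 2.54 m.

d ≈ 2.54 m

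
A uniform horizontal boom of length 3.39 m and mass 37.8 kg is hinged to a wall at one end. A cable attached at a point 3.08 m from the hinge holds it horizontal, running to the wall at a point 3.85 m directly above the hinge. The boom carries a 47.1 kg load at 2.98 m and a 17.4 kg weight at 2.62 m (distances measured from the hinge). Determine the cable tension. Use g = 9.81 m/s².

T ≈ 1020 N

Take moments about the hinge.
Beam weight: 37.8 × 9.81 = 370.8 N down at 1.695 m → arm 1.695 m, τ = 370.8 × 1.695 = 628.5 N·m clockwise.
Load: 47.1 × 9.81 = 462.1 N down at 2.98 m → arm 2.98 m, τ = 462.1 × 2.98 = 1377 N·m clockwise.
Weight: 17.4 × 9.81 = 170.7 N down at 2.62 m → arm 2.62 m, τ = 170.7 × 2.62 = 447.2 N·m clockwise.
Total clockwise load moment = 2453 N·m.
The cable tension T acts at 3.08 m; only its component perpendicular to the boom, T sinθ, produces torque. sinθ = h/√(h²+d²) = 3.85/√(3.85²+3.08²) = 0.7809.
For rotational equilibrium, T × 3.08 × 0.7809 = 2453, so T = 2453 / 2.405 = 1020 N.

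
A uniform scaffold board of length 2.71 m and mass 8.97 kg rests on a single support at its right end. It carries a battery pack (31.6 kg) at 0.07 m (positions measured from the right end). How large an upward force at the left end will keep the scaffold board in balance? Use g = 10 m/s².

F ≈ 53 N

Sum moments about the right end (the unknown pivot reaction has zero arm there).
Beam weight: 8.97 × 10 = 89.7 N down at 1.355 m → arm 1.355 m, τ = 89.7 × 1.355 = 121.5 N·m counterclockwise.
Battery pack: 31.6 × 10 = 316 N down at 0.07 m → arm 0.07 m, τ = 316 × 0.07 = 22.12 N·m counterclockwise.
Net moment of the loads = 143.6 N·m counterclockwise.
The upward force F acts at the left end, arm 2.71 m, giving F × 2.71 clockwise.
Balancing moments: F × 2.71 = 143.6, giving F = 143.6 / 2.71 = 53 N.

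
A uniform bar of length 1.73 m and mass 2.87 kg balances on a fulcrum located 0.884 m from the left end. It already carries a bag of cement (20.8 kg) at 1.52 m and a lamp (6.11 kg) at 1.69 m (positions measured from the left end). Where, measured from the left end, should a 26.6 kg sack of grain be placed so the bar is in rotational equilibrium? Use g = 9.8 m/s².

Taking torques about the fulcrum (at 0.884 m from the left end):
Beam weight: 2.87 × 9.8 = 28.13 N down at 0.865 m → arm 0.019 m, τ = 28.13 × 0.019 = 0.5345 N·m counterclockwise.
Bag of cement: 20.8 × 9.8 = 203.8 N down at 1.52 m → arm 0.636 m, τ = 203.8 × 0.636 = 129.6 N·m clockwise.
Lamp: 6.11 × 9.8 = 59.88 N down at 1.69 m → arm 0.806 m, τ = 59.88 × 0.806 = 48.26 N·m clockwise.
Net moment of existing loads = 177.3 N·m clockwise.
The sack of grain weighs 26.6 × 9.8 = 260.7 N and must supply an equal counterclockwise moment, so its lever arm about the fulcrum is 177.3 / 260.7 = 0.68 m.
That puts it at 0.884 − 0.68 = 0.204 m from the left end.

x ≈ 0.204 m from the left end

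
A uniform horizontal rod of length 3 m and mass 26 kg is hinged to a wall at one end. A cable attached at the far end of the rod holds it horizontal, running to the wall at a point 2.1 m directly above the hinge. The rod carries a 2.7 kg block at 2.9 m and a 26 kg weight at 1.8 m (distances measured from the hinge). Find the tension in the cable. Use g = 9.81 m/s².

Take moments about the hinge.
Beam weight: 26 × 9.81 = 255.1 N down at 1.5 m → arm 1.5 m, τ = 255.1 × 1.5 = 382.6 N·m clockwise.
Block: 2.7 × 9.81 = 26.49 N down at 2.9 m → arm 2.9 m, τ = 26.49 × 2.9 = 76.82 N·m clockwise.
Weight: 26 × 9.81 = 255.1 N down at 1.8 m → arm 1.8 m, τ = 255.1 × 1.8 = 459.2 N·m clockwise.
Total clockwise load moment = 918.6 N·m.
The cable tension T acts at 3 m; only its component perpendicular to the rod, T sinθ, produces torque. sinθ = h/√(h²+d²) = 2.1/√(2.1²+3²) = 0.5735.
For rotational equilibrium, T × 3 × 0.5735 = 918.6, so T = 918.6 / 1.72 = 534 N.

T ≈ 534 N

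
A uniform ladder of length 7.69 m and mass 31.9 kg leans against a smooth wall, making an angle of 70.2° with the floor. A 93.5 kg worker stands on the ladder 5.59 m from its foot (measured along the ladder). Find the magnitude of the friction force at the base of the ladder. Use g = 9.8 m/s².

Sum moments about the foot of the ladder (the floor normal and friction both act there and drop out).
Ladder weight 31.9×9.8 = 312.6 N acts at 3.845 m along the ladder; its horizontal arm is 3.845·cos70.2° = 1.302 m → τ = 407 N·m clockwise.
Worker: 93.5×9.8 = 916.3 N at 5.59 m → arm 1.894 m → τ = 1735 N·m clockwise.
Wall normal N acts horizontally at the top; its moment arm is the height L sinθ = 7.69·sin70.2° = 7.235 m, counterclockwise.
Setting net torque to zero: N × 7.235 = 2142 → N = 296 N.
ΣFx = 0: friction at the foot balances the wall's push, so f = N_wall = 296 N.

f ≈ 296 N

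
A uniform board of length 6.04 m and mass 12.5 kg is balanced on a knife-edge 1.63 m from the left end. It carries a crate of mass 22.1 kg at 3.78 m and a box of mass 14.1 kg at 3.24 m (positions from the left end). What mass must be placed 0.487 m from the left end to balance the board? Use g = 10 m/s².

Take moments about the knife-edge (at 1.63 m from the left end).
Beam weight: 12.5 × 10 = 125 N down at 3.02 m → arm 1.39 m, τ = 125 × 1.39 = 173.8 N·m clockwise.
Crate: 22.1 × 10 = 221 N down at 3.78 m → arm 2.15 m, τ = 221 × 2.15 = 475.1 N·m clockwise.
Box: 14.1 × 10 = 141 N down at 3.24 m → arm 1.61 m, τ = 141 × 1.61 = 227 N·m clockwise.
Net moment of known loads = 875.9 N·m clockwise.
An unknown mass m at 0.487 m has arm 1.143 m; its moment is m·g·1.143 counterclockwise.
For rotational equilibrium, m × 10 × 1.143 = 875.9, so m = 875.9 / (10 × 1.143) = 76.6 kg.

m ≈ 76.6 kg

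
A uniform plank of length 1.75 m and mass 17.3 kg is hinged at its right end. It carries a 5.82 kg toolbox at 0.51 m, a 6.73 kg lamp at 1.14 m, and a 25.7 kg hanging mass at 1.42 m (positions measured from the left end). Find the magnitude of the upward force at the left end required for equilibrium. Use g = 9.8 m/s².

F ≈ 196 N

Choose the right end as the axis so the unknown pivot reaction has zero arm there.
Beam weight: 17.3 × 9.8 = 169.5 N down at 0.875 m → arm 0.875 m, τ = 169.5 × 0.875 = 148.3 N·m counterclockwise.
Toolbox: 5.82 × 9.8 = 57.04 N down at 0.51 m → arm 1.24 m, τ = 57.04 × 1.24 = 70.73 N·m counterclockwise.
Lamp: 6.73 × 9.8 = 65.95 N down at 1.14 m → arm 0.61 m, τ = 65.95 × 0.61 = 40.23 N·m counterclockwise.
Hanging mass: 25.7 × 9.8 = 251.9 N down at 1.42 m → arm 0.33 m, τ = 251.9 × 0.33 = 83.13 N·m counterclockwise.
Net moment of the loads = 342.4 N·m counterclockwise.
The upward force F acts at the left end, arm 1.75 m, giving F × 1.75 clockwise.
Στ = 0 ⇒ F × 1.75 = 342.4 ⇒ F = 342.4 / 1.75 = 196 N.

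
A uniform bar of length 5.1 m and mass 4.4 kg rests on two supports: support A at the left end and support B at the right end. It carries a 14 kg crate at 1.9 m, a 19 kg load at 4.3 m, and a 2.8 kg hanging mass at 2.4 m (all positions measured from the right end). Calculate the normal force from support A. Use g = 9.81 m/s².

R_A ≈ 243 N

Take moments about support B.
Beam weight: 4.4 × 9.81 = 43.16 N down at 2.55 m → arm 2.55 m, τ = 43.16 × 2.55 = 110.1 N·m counterclockwise.
Crate: 14 × 9.81 = 137.3 N down at 1.9 m → arm 1.9 m, τ = 137.3 × 1.9 = 260.9 N·m counterclockwise.
Load: 19 × 9.81 = 186.4 N down at 4.3 m → arm 4.3 m, τ = 186.4 × 4.3 = 801.5 N·m counterclockwise.
Hanging mass: 2.8 × 9.81 = 27.47 N down at 2.4 m → arm 2.4 m, τ = 27.47 × 2.4 = 65.93 N·m counterclockwise.
Net load moment about support B = 1238 N·m counterclockwise.
Reaction R at support A is upward at 5.1 m, arm 5.1 m → moment R × 5.1 clockwise.
For rotational equilibrium, R × 5.1 = 1238, so R = 243 N.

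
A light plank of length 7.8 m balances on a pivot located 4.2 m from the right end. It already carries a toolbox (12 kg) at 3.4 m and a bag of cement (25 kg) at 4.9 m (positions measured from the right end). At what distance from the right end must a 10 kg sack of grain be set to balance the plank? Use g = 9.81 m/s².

Take moments about the pivot (at 4.2 m from the right end).
Toolbox: 12 × 9.81 = 117.7 N down at 3.4 m → arm 0.8 m, τ = 117.7 × 0.8 = 94.16 N·m clockwise.
Bag of cement: 25 × 9.81 = 245.2 N down at 4.9 m → arm 0.7 m, τ = 245.2 × 0.7 = 171.6 N·m counterclockwise.
Net moment of existing loads = 77.44 N·m counterclockwise.
The sack of grain weighs 10 × 9.81 = 98.1 N and must supply an equal clockwise moment, so its lever arm about the pivot is 77.44 / 98.1 = 0.789 m.
That puts it at 4.2 − 0.789 = 3.41 m from the right end.

x ≈ 3.41 m from the right end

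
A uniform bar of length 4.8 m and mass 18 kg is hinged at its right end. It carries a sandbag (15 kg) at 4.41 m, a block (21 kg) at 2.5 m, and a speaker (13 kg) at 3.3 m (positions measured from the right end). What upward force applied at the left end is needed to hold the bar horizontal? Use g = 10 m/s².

F ≈ 427 N

Take moments about the right end.
Beam weight: 18 × 10 = 180 N down at 2.4 m → arm 2.4 m, τ = 180 × 2.4 = 432 N·m counterclockwise.
Sandbag: 15 × 10 = 150 N down at 4.41 m → arm 4.41 m, τ = 150 × 4.41 = 661.5 N·m counterclockwise.
Block: 21 × 10 = 210 N down at 2.5 m → arm 2.5 m, τ = 210 × 2.5 = 525 N·m counterclockwise.
Speaker: 13 × 10 = 130 N down at 3.3 m → arm 3.3 m, τ = 130 × 3.3 = 429 N·m counterclockwise.
Net moment of the loads = 2048 N·m counterclockwise.
The upward force F acts at the left end, arm 4.8 m, giving F × 4.8 clockwise.
Στ = 0 ⇒ F × 4.8 = 2048 ⇒ F = 2048 / 4.8 = 427 N.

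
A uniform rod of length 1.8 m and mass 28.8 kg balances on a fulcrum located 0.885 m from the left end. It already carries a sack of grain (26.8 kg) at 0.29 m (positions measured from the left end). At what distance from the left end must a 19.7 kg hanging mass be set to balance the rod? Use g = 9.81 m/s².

x ≈ 1.67 m from the left end

Choose the fulcrum (at 0.885 m from the left end) as the axis so the support reaction has zero arm there.
Beam weight: 28.8 × 9.81 = 282.5 N down at 0.9 m → arm 0.015 m, τ = 282.5 × 0.015 = 4.237 N·m clockwise.
Sack of grain: 26.8 × 9.81 = 262.9 N down at 0.29 m → arm 0.595 m, τ = 262.9 × 0.595 = 156.4 N·m counterclockwise.
Net moment of existing loads = 152.2 N·m counterclockwise.
The hanging mass weighs 19.7 × 9.81 = 193.3 N and must supply an equal clockwise moment, so its lever arm about the fulcrum is 152.2 / 193.3 = 0.787 m.
That puts it at 0.885 + 0.787 = 1.67 m from the left end.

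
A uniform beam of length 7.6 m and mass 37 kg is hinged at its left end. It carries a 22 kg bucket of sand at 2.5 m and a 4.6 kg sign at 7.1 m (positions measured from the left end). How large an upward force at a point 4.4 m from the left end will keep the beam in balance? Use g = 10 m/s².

F ≈ 519 N

Choose the left end as the axis so the unknown pivot reaction has zero arm there.
Beam weight: 37 × 10 = 370 N down at 3.8 m → arm 3.8 m, τ = 370 × 3.8 = 1406 N·m clockwise.
Bucket of sand: 22 × 10 = 220 N down at 2.5 m → arm 2.5 m, τ = 220 × 2.5 = 550 N·m clockwise.
Sign: 4.6 × 10 = 46 N down at 7.1 m → arm 7.1 m, τ = 46 × 7.1 = 326.6 N·m clockwise.
Net moment of the loads = 2283 N·m clockwise.
The upward force F acts at a point 4.4 m from the left end, arm 4.4 m, giving F × 4.4 counterclockwise.
Στ = 0 ⇒ F × 4.4 = 2283 ⇒ F = 2283 / 4.4 = 519 N.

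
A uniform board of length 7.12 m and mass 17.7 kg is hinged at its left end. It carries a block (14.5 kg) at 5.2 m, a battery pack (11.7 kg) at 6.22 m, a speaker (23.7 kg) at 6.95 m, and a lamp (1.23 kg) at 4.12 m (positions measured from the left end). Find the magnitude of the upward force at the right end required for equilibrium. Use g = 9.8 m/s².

F ≈ 524 N

Sum moments about the left end (the unknown pivot reaction has zero arm there).
Beam weight: 17.7 × 9.8 = 173.5 N down at 3.56 m → arm 3.56 m, τ = 173.5 × 3.56 = 617.7 N·m clockwise.
Block: 14.5 × 9.8 = 142.1 N down at 5.2 m → arm 5.2 m, τ = 142.1 × 5.2 = 738.9 N·m clockwise.
Battery pack: 11.7 × 9.8 = 114.7 N down at 6.22 m → arm 6.22 m, τ = 114.7 × 6.22 = 713.4 N·m clockwise.
Speaker: 23.7 × 9.8 = 232.3 N down at 6.95 m → arm 6.95 m, τ = 232.3 × 6.95 = 1614 N·m clockwise.
Lamp: 1.23 × 9.8 = 12.05 N down at 4.12 m → arm 4.12 m, τ = 12.05 × 4.12 = 49.65 N·m clockwise.
Net moment of the loads = 3734 N·m clockwise.
The upward force F acts at the right end, arm 7.12 m, giving F × 7.12 counterclockwise.
Balancing moments: F × 7.12 = 3734, giving F = 3734 / 7.12 = 524 N.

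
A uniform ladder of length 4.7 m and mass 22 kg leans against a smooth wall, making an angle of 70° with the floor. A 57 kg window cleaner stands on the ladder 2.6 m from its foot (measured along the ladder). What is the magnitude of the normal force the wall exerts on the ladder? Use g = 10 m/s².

About the foot of the ladder:
Ladder weight 22×10 = 220 N acts at 2.35 m along the ladder; its horizontal arm is 2.35·cos70° = 0.8037 m → τ = 176.8 N·m clockwise.
Window cleaner: 57×10 = 570 N at 2.6 m → arm 0.8893 m → τ = 506.9 N·m clockwise.
Wall normal N acts horizontally at the top; its moment arm is the height L sinθ = 4.7·sin70° = 4.417 m, counterclockwise.
For rotational equilibrium, N × 4.417 = 683.7, so N = 155 N.

N_wall ≈ 155 N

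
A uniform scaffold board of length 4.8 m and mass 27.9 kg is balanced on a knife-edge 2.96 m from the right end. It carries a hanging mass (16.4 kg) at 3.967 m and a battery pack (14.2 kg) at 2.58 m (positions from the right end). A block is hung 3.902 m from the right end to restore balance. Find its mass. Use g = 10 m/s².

About the knife-edge (at 2.96 m from the right end):
Beam weight: 27.9 × 10 = 279 N down at 2.4 m → arm 0.56 m, τ = 279 × 0.56 = 156.2 N·m clockwise.
Hanging mass: 16.4 × 10 = 164 N down at 3.967 m → arm 1.007 m, τ = 164 × 1.007 = 165.1 N·m counterclockwise.
Battery pack: 14.2 × 10 = 142 N down at 2.58 m → arm 0.38 m, τ = 142 × 0.38 = 53.96 N·m clockwise.
Net moment of known loads = 45.06 N·m clockwise.
An unknown mass m at 3.902 m has arm 0.942 m; its moment is m·g·0.942 counterclockwise.
Balancing moments: m × 10 × 0.942 = 45.06, giving m = 45.06 / (10 × 0.942) = 4.78 kg.

m ≈ 4.78 kg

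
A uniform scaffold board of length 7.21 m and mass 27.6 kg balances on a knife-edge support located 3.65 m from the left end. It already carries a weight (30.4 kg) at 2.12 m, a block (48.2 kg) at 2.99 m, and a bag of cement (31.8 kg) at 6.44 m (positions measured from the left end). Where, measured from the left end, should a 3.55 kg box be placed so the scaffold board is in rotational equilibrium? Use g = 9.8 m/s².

Sum moments about the knife-edge support (at 3.65 m from the left end) (the support reaction has zero arm there).
Beam weight: 27.6 × 9.8 = 270.5 N down at 3.605 m → arm 0.045 m, τ = 270.5 × 0.045 = 12.17 N·m counterclockwise.
Weight: 30.4 × 9.8 = 297.9 N down at 2.12 m → arm 1.53 m, τ = 297.9 × 1.53 = 455.8 N·m counterclockwise.
Block: 48.2 × 9.8 = 472.4 N down at 2.99 m → arm 0.66 m, τ = 472.4 × 0.66 = 311.8 N·m counterclockwise.
Bag of cement: 31.8 × 9.8 = 311.6 N down at 6.44 m → arm 2.79 m, τ = 311.6 × 2.79 = 869.4 N·m clockwise.
Net moment of existing loads = 89.63 N·m clockwise.
The box weighs 3.55 × 9.8 = 34.79 N and must supply an equal counterclockwise moment, so its lever arm about the knife-edge support is 89.63 / 34.79 = 2.58 m.
That puts it at 3.65 − 2.58 = 1.07 m from the left end.

x ≈ 1.07 m from the left end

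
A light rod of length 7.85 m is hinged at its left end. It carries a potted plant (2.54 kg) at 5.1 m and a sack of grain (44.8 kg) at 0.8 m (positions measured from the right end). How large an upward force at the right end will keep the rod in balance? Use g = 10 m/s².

Choose the left end as the axis so the unknown pivot reaction has zero arm there.
Potted plant: 2.54 × 10 = 25.4 N down at 5.1 m → arm 2.75 m, τ = 25.4 × 2.75 = 69.85 N·m clockwise.
Sack of grain: 44.8 × 10 = 448 N down at 0.8 m → arm 7.05 m, τ = 448 × 7.05 = 3158 N·m clockwise.
Net moment of the loads = 3228 N·m clockwise.
The upward force F acts at the right end, arm 7.85 m, giving F × 7.85 counterclockwise.
Balancing moments: F × 7.85 = 3228, giving F = 3228 / 7.85 = 411 N.

F ≈ 411 N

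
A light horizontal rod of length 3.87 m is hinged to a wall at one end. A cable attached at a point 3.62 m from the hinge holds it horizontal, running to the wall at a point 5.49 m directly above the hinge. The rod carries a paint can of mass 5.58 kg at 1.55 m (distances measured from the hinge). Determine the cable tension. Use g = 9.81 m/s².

About the hinge:
Paint can: 5.58 × 9.81 = 54.74 N down at 1.55 m → arm 1.55 m, τ = 54.74 × 1.55 = 84.85 N·m clockwise.
Total clockwise load moment = 84.85 N·m.
The cable tension T acts at 3.62 m; only its component perpendicular to the rod, T sinθ, produces torque. sinθ = h/√(h²+d²) = 5.49/√(5.49²+3.62²) = 0.8348.
Setting net torque to zero: T × 3.62 × 0.8348 = 84.85 → T = 84.85 / 3.022 = 28.1 N.

T ≈ 28.1 N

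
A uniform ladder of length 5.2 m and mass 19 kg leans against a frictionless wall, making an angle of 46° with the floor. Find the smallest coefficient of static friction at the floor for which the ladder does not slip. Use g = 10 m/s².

Take moments about the foot of the ladder.
Ladder weight 19×10 = 190 N acts at 2.6 m along the ladder; its horizontal arm is 2.6·cos46° = 1.806 m → τ = 343.1 N·m clockwise.
Wall normal N acts horizontally at the top; its moment arm is the height L sinθ = 5.2·sin46° = 3.741 m, counterclockwise.
Balancing moments: N × 3.741 = 343.1, giving N = 91.71 N.
ΣFx = 0 ⇒ f = N_wall = 91.71 N. ΣFy = 0 ⇒ N_floor = 190 N.
μ_min = f / N_floor = 91.71 / 190 = 0.483.

μ_min ≈ 0.483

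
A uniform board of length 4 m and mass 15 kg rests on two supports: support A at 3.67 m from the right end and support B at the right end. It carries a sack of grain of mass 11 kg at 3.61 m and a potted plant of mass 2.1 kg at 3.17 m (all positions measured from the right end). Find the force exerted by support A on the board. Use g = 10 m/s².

R_A ≈ 208 N

Take moments about support B.
Beam weight: 15 × 10 = 150 N down at 2 m → arm 2 m, τ = 150 × 2 = 300 N·m counterclockwise.
Sack of grain: 11 × 10 = 110 N down at 3.61 m → arm 3.61 m, τ = 110 × 3.61 = 397.1 N·m counterclockwise.
Potted plant: 2.1 × 10 = 21 N down at 3.17 m → arm 3.17 m, τ = 21 × 3.17 = 66.57 N·m counterclockwise.
Net load moment about support B = 763.7 N·m counterclockwise.
Reaction R at support A is upward at 3.67 m, arm 3.67 m → moment R × 3.67 clockwise.
Balancing moments: R × 3.67 = 763.7, giving R = 208 N.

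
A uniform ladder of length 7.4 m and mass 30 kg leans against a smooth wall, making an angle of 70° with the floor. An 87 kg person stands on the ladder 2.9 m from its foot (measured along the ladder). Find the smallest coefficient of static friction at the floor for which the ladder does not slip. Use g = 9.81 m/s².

μ_min ≈ 0.153

Take moments about the foot of the ladder.
Ladder weight 30×9.81 = 294.3 N acts at 3.7 m along the ladder; its horizontal arm is 3.7·cos70° = 1.265 m → τ = 372.3 N·m clockwise.
Person: 87×9.81 = 853.5 N at 2.9 m → arm 0.9919 m → τ = 846.6 N·m clockwise.
Wall normal N acts horizontally at the top; its moment arm is the height L sinθ = 7.4·sin70° = 6.954 m, counterclockwise.
For rotational equilibrium, N × 6.954 = 1219, so N = 175.3 N.
ΣFx = 0 ⇒ f = N_wall = 175.3 N. ΣFy = 0 ⇒ N_floor = 1148 N.
μ_min = f / N_floor = 175.3 / 1148 = 0.153.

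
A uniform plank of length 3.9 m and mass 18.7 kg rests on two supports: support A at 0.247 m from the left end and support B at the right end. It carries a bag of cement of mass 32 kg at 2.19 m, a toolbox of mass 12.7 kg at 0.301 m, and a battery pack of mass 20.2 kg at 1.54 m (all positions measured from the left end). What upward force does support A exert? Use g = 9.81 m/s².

R_A ≈ 496 N

Take moments about support B.
Beam weight: 18.7 × 9.81 = 183.4 N down at 1.95 m → arm 1.95 m, τ = 183.4 × 1.95 = 357.6 N·m counterclockwise.
Bag of cement: 32 × 9.81 = 313.9 N down at 2.19 m → arm 1.71 m, τ = 313.9 × 1.71 = 536.8 N·m counterclockwise.
Toolbox: 12.7 × 9.81 = 124.6 N down at 0.301 m → arm 3.599 m, τ = 124.6 × 3.599 = 448.4 N·m counterclockwise.
Battery pack: 20.2 × 9.81 = 198.2 N down at 1.54 m → arm 2.36 m, τ = 198.2 × 2.36 = 467.8 N·m counterclockwise.
Net load moment about support B = 1811 N·m counterclockwise.
Reaction R at support A is upward at 0.247 m, arm 3.653 m → moment R × 3.653 clockwise.
Setting net torque to zero: R × 3.653 = 1811 → R = 496 N.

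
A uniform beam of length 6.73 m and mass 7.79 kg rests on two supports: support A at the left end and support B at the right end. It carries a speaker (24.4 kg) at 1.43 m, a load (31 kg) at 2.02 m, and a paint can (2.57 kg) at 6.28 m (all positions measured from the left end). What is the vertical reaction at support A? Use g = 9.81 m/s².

R_A ≈ 441 N

Take moments about support B.
Beam weight: 7.79 × 9.81 = 76.42 N down at 3.365 m → arm 3.365 m, τ = 76.42 × 3.365 = 257.2 N·m counterclockwise.
Speaker: 24.4 × 9.81 = 239.4 N down at 1.43 m → arm 5.3 m, τ = 239.4 × 5.3 = 1269 N·m counterclockwise.
Load: 31 × 9.81 = 304.1 N down at 2.02 m → arm 4.71 m, τ = 304.1 × 4.71 = 1432 N·m counterclockwise.
Paint can: 2.57 × 9.81 = 25.21 N down at 6.28 m → arm 0.45 m, τ = 25.21 × 0.45 = 11.34 N·m counterclockwise.
Net load moment about support B = 2970 N·m counterclockwise.
Reaction R at support A is upward at 0 m, arm 6.73 m → moment R × 6.73 clockwise.
Setting net torque to zero: R × 6.73 = 2970 → R = 441 N.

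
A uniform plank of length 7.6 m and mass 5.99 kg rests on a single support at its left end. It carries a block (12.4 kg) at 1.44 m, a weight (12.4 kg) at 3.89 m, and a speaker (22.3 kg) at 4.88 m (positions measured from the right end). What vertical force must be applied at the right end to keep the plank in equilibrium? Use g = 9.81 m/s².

Taking torques about the left end:
Beam weight: 5.99 × 9.81 = 58.76 N down at 3.8 m → arm 3.8 m, τ = 58.76 × 3.8 = 223.3 N·m clockwise.
Block: 12.4 × 9.81 = 121.6 N down at 1.44 m → arm 6.16 m, τ = 121.6 × 6.16 = 749.1 N·m clockwise.
Weight: 12.4 × 9.81 = 121.6 N down at 3.89 m → arm 3.71 m, τ = 121.6 × 3.71 = 451.1 N·m clockwise.
Speaker: 22.3 × 9.81 = 218.8 N down at 4.88 m → arm 2.72 m, τ = 218.8 × 2.72 = 595.1 N·m clockwise.
Net moment of the loads = 2019 N·m clockwise.
The upward force F acts at the right end, arm 7.6 m, giving F × 7.6 counterclockwise.
Setting net torque to zero: F × 7.6 = 2019 → F = 2019 / 7.6 = 266 N.

F ≈ 266 N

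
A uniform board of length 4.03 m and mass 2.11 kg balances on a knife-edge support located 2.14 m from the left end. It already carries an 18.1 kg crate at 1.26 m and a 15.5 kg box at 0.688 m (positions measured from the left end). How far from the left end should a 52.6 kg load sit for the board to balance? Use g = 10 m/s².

Taking torques about the knife-edge support (at 2.14 m from the left end):
Beam weight: 2.11 × 10 = 21.1 N down at 2.015 m → arm 0.125 m, τ = 21.1 × 0.125 = 2.638 N·m counterclockwise.
Crate: 18.1 × 10 = 181 N down at 1.26 m → arm 0.88 m, τ = 181 × 0.88 = 159.3 N·m counterclockwise.
Box: 15.5 × 10 = 155 N down at 0.688 m → arm 1.452 m, τ = 155 × 1.452 = 225.1 N·m counterclockwise.
Net moment of existing loads = 387 N·m counterclockwise.
The load weighs 52.6 × 10 = 526 N and must supply an equal clockwise moment, so its lever arm about the knife-edge support is 387 / 526 = 0.736 m.
That puts it at 2.14 + 0.736 = 2.88 m from the left end.

x ≈ 2.88 m from the left end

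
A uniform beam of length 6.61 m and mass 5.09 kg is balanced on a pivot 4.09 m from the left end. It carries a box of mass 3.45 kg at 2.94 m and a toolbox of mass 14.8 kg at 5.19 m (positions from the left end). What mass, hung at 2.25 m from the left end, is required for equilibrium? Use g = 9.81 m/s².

m ≈ 4.52 kg

Taking torques about the pivot (at 4.09 m from the left end):
Beam weight: 5.09 × 9.81 = 49.93 N down at 3.305 m → arm 0.785 m, τ = 49.93 × 0.785 = 39.2 N·m counterclockwise.
Box: 3.45 × 9.81 = 33.84 N down at 2.94 m → arm 1.15 m, τ = 33.84 × 1.15 = 38.92 N·m counterclockwise.
Toolbox: 14.8 × 9.81 = 145.2 N down at 5.19 m → arm 1.1 m, τ = 145.2 × 1.1 = 159.7 N·m clockwise.
Net moment of known loads = 81.58 N·m clockwise.
An unknown mass m at 2.25 m has arm 1.84 m; its moment is m·g·1.84 counterclockwise.
For rotational equilibrium, m × 9.81 × 1.84 = 81.58, so m = 81.58 / (9.81 × 1.84) = 4.52 kg.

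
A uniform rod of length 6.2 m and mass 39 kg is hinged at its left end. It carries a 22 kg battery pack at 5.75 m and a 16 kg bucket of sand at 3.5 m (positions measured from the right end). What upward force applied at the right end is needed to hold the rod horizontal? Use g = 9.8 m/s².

Take moments about the left end.
Beam weight: 39 × 9.8 = 382.2 N down at 3.1 m → arm 3.1 m, τ = 382.2 × 3.1 = 1185 N·m clockwise.
Battery pack: 22 × 9.8 = 215.6 N down at 5.75 m → arm 0.45 m, τ = 215.6 × 0.45 = 97.02 N·m clockwise.
Bucket of sand: 16 × 9.8 = 156.8 N down at 3.5 m → arm 2.7 m, τ = 156.8 × 2.7 = 423.4 N·m clockwise.
Net moment of the loads = 1705 N·m clockwise.
The upward force F acts at the right end, arm 6.2 m, giving F × 6.2 counterclockwise.
Στ = 0 ⇒ F × 6.2 = 1705 ⇒ F = 1705 / 6.2 = 275 N.

F ≈ 275 N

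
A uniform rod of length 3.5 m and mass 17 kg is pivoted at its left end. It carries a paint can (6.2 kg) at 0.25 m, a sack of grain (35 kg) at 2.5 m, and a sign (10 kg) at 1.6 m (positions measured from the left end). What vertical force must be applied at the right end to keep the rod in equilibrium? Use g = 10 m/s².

About the left end:
Beam weight: 17 × 10 = 170 N down at 1.75 m → arm 1.75 m, τ = 170 × 1.75 = 297.5 N·m clockwise.
Paint can: 6.2 × 10 = 62 N down at 0.25 m → arm 0.25 m, τ = 62 × 0.25 = 15.5 N·m clockwise.
Sack of grain: 35 × 10 = 350 N down at 2.5 m → arm 2.5 m, τ = 350 × 2.5 = 875 N·m clockwise.
Sign: 10 × 10 = 100 N down at 1.6 m → arm 1.6 m, τ = 100 × 1.6 = 160 N·m clockwise.
Net moment of the loads = 1348 N·m clockwise.
The upward force F acts at the right end, arm 3.5 m, giving F × 3.5 counterclockwise.
Balancing moments: F × 3.5 = 1348, giving F = 1348 / 3.5 = 385 N.

F ≈ 385 N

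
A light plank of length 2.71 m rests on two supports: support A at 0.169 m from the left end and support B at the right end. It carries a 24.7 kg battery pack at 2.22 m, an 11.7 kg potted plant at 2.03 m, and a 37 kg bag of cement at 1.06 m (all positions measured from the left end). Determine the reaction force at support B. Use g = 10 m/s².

About support A:
Battery pack: 24.7 × 10 = 247 N down at 2.22 m → arm 2.051 m, τ = 247 × 2.051 = 506.6 N·m clockwise.
Potted plant: 11.7 × 10 = 117 N down at 2.03 m → arm 1.861 m, τ = 117 × 1.861 = 217.7 N·m clockwise.
Bag of cement: 37 × 10 = 370 N down at 1.06 m → arm 0.891 m, τ = 370 × 0.891 = 329.7 N·m clockwise.
Net load moment about support A = 1054 N·m clockwise.
Reaction R at support B is upward at 2.71 m, arm 2.541 m → moment R × 2.541 counterclockwise.
Setting net torque to zero: R × 2.541 = 1054 → R = 415 N.

R_B ≈ 415 N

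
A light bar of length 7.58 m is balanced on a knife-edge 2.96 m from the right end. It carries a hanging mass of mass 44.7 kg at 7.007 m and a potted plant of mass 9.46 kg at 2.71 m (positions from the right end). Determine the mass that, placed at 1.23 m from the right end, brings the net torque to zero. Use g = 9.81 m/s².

Sum moments about the knife-edge (at 2.96 m from the right end) (the support reaction has zero arm there).
Hanging mass: 44.7 × 9.81 = 438.5 N down at 7.007 m → arm 4.047 m, τ = 438.5 × 4.047 = 1775 N·m counterclockwise.
Potted plant: 9.46 × 9.81 = 92.8 N down at 2.71 m → arm 0.25 m, τ = 92.8 × 0.25 = 23.2 N·m clockwise.
Net moment of known loads = 1752 N·m counterclockwise.
An unknown mass m at 1.23 m has arm 1.73 m; its moment is m·g·1.73 clockwise.
Στ = 0 ⇒ m × 9.81 × 1.73 = 1752 ⇒ m = 1752 / (9.81 × 1.73) = 103 kg.

m ≈ 103 kg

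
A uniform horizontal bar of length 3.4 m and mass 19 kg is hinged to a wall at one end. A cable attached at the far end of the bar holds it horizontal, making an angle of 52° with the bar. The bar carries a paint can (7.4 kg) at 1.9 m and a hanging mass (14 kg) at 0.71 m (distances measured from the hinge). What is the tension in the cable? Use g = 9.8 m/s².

About the hinge:
Beam weight: 19 × 9.8 = 186.2 N down at 1.7 m → arm 1.7 m, τ = 186.2 × 1.7 = 316.5 N·m clockwise.
Paint can: 7.4 × 9.8 = 72.52 N down at 1.9 m → arm 1.9 m, τ = 72.52 × 1.9 = 137.8 N·m clockwise.
Hanging mass: 14 × 9.8 = 137.2 N down at 0.71 m → arm 0.71 m, τ = 137.2 × 0.71 = 97.41 N·m clockwise.
Total clockwise load moment = 551.7 N·m.
The cable tension T acts at 3.4 m; only its component perpendicular to the bar, T sinθ, produces torque. sin 52° = 0.788.
For rotational equilibrium, T × 3.4 × 0.788 = 551.7, so T = 551.7 / 2.679 = 206 N.

T ≈ 206 N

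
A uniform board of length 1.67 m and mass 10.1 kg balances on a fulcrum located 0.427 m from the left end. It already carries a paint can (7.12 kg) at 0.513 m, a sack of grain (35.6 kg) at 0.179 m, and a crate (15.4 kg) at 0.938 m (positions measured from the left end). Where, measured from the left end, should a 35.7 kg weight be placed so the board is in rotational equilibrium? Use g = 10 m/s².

x ≈ 0.321 m from the left end

Take moments about the fulcrum (at 0.427 m from the left end).
Beam weight: 10.1 × 10 = 101 N down at 0.835 m → arm 0.408 m, τ = 101 × 0.408 = 41.21 N·m clockwise.
Paint can: 7.12 × 10 = 71.2 N down at 0.513 m → arm 0.086 m, τ = 71.2 × 0.086 = 6.123 N·m clockwise.
Sack of grain: 35.6 × 10 = 356 N down at 0.179 m → arm 0.248 m, τ = 356 × 0.248 = 88.29 N·m counterclockwise.
Crate: 15.4 × 10 = 154 N down at 0.938 m → arm 0.511 m, τ = 154 × 0.511 = 78.69 N·m clockwise.
Net moment of existing loads = 37.73 N·m clockwise.
The weight weighs 35.7 × 10 = 357 N and must supply an equal counterclockwise moment, so its lever arm about the fulcrum is 37.73 / 357 = 0.106 m.
That puts it at 0.427 − 0.106 = 0.321 m from the left end.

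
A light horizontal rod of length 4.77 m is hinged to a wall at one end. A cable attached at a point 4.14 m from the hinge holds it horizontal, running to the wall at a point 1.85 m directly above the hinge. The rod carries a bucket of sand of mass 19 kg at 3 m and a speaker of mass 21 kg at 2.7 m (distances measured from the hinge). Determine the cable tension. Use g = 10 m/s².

T ≈ 673 N

About the hinge:
Bucket of sand: 19 × 10 = 190 N down at 3 m → arm 3 m, τ = 190 × 3 = 570 N·m clockwise.
Speaker: 21 × 10 = 210 N down at 2.7 m → arm 2.7 m, τ = 210 × 2.7 = 567 N·m clockwise.
Total clockwise load moment = 1137 N·m.
The cable tension T acts at 4.14 m; only its component perpendicular to the rod, T sinθ, produces torque. sinθ = h/√(h²+d²) = 1.85/√(1.85²+4.14²) = 0.408.
Balancing moments: T × 4.14 × 0.408 = 1137, giving T = 1137 / 1.689 = 673 N.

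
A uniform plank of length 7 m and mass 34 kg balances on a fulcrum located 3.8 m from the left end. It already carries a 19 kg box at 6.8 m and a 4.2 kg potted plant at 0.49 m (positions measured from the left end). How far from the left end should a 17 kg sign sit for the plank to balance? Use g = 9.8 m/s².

x ≈ 1.86 m from the left end

Sum moments about the fulcrum (at 3.8 m from the left end) (the support reaction has zero arm there).
Beam weight: 34 × 9.8 = 333.2 N down at 3.5 m → arm 0.3 m, τ = 333.2 × 0.3 = 99.96 N·m counterclockwise.
Box: 19 × 9.8 = 186.2 N down at 6.8 m → arm 3 m, τ = 186.2 × 3 = 558.6 N·m clockwise.
Potted plant: 4.2 × 9.8 = 41.16 N down at 0.49 m → arm 3.31 m, τ = 41.16 × 3.31 = 136.2 N·m counterclockwise.
Net moment of existing loads = 322.4 N·m clockwise.
The sign weighs 17 × 9.8 = 166.6 N and must supply an equal counterclockwise moment, so its lever arm about the fulcrum is 322.4 / 166.6 = 1.94 m.
That puts it at 3.8 − 1.94 = 1.86 m from the left end.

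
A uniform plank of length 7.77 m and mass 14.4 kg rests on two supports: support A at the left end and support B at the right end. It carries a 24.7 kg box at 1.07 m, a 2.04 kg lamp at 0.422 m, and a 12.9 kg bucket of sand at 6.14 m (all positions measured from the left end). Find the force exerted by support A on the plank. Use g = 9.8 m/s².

About support B:
Beam weight: 14.4 × 9.8 = 141.1 N down at 3.885 m → arm 3.885 m, τ = 141.1 × 3.885 = 548.2 N·m counterclockwise.
Box: 24.7 × 9.8 = 242.1 N down at 1.07 m → arm 6.7 m, τ = 242.1 × 6.7 = 1622 N·m counterclockwise.
Lamp: 2.04 × 9.8 = 19.99 N down at 0.422 m → arm 7.348 m, τ = 19.99 × 7.348 = 146.9 N·m counterclockwise.
Bucket of sand: 12.9 × 9.8 = 126.4 N down at 6.14 m → arm 1.63 m, τ = 126.4 × 1.63 = 206 N·m counterclockwise.
Net load moment about support B = 2523 N·m counterclockwise.
Reaction R at support A is upward at 0 m, arm 7.77 m → moment R × 7.77 clockwise.
Setting net torque to zero: R × 7.77 = 2523 → R = 325 N.

R_A ≈ 325 N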